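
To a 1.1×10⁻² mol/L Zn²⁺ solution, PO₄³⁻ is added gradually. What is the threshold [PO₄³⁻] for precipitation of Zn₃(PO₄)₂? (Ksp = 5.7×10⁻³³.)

Precipitation begins when Q = Ksp.
Zn₃(PO₄)₂(s) ⇌ 3 Zn²⁺(aq) + 2 PO₄³⁻(aq)
Ksp = [Zn²⁺]^3[PO₄³⁻]^2 = [PO₄³⁻]^2(1.1×10⁻²)^3
[PO₄³⁻]^2 = 5.7×10⁻³³ / (1.1×10⁻²)^3 = 4.3×10⁻²⁷
[PO₄³⁻] = 6.5×10⁻¹⁴ mol/L

6.5×10⁻¹⁴ M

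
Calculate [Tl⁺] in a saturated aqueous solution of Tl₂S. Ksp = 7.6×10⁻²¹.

2.5×10⁻⁷ M

Tl₂S(s) ⇌ 2 Tl⁺(aq) + S²⁻(aq)
With molar solubility s: [Tl⁺] = 2s, [S²⁻] = s.
Ksp = [Tl⁺]^2[S²⁻] = (2s)^2 · s = 4s^3 = 7.6×10⁻²¹
s = 1.2×10⁻⁷ M
[Tl⁺] = 2s = 2.5×10⁻⁷ M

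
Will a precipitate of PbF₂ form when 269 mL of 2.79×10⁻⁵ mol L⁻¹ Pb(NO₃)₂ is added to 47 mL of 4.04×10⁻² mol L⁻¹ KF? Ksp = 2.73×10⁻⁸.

After mixing, V = 269 mL + 47 mL = 316 mL.
[Pb²⁺] = (2.79×10⁻⁵)(269)/316 = 2.38×10⁻⁵ mol L⁻¹
[F⁻] = (4.04×10⁻²)(47)/316 = 6.01×10⁻³ mol L⁻¹
Q = [Pb²⁺][F⁻]^2 = 8.58×10⁻¹⁰
Q = 8.58×10⁻¹⁰ < Ksp = 2.73×10⁻⁸, so the solution is unsaturated and no precipitate forms.

No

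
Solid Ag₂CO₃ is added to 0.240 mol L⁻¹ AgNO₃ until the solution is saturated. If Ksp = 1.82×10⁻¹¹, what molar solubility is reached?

Ag₂CO₃(s) ⇌ 2 Ag⁺(aq) + CO₃²⁻(aq)
With Ag⁺ already at 0.240 mol L⁻¹ and s small, take [Ag⁺] ≈ 0.240 mol L⁻¹ and [CO₃²⁻] = s.
Ksp = [Ag⁺]^2[CO₃²⁻] = (0.240)^2s
s = 1.82×10⁻¹¹ / (0.240)^2 = 3.16×10⁻¹⁰
s = 3.16×10⁻¹⁰ mol L⁻¹

3.16×10⁻¹⁰ M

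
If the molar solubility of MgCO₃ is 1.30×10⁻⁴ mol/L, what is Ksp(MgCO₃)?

Ksp = 1.69×10⁻⁸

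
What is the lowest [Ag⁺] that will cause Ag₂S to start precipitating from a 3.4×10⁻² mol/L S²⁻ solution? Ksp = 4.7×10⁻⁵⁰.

1.2×10⁻²⁴ M

Precipitation begins when Q = Ksp.
Ag₂S(s) ⇌ 2 Ag⁺(aq) + S²⁻(aq)
Ksp = [Ag⁺]^2[S²⁻] = [Ag⁺]^2(3.4×10⁻²)
[Ag⁺]^2 = 4.7×10⁻⁵⁰ / (3.4×10⁻²) = 1.4×10⁻⁴⁸
[Ag⁺] = 1.2×10⁻²⁴ mol/L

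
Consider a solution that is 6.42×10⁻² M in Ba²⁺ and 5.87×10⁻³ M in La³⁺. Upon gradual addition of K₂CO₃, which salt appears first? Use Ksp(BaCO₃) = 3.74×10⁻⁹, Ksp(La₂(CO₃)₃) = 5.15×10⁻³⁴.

La₂(CO₃)₃

A salt starts to precipitate once the ion product Q reaches its Ksp.
For BaCO₃: [CO₃²⁻] = (Ksp/[Ba²⁺]) = 5.83×10⁻⁸ M
For La₂(CO₃)₃: [CO₃²⁻] = (Ksp/[La³⁺]^2)^(1/3) = 2.46×10⁻¹⁰ M
La₂(CO₃)₃ requires the lower [CO₃²⁻], so it precipitates first.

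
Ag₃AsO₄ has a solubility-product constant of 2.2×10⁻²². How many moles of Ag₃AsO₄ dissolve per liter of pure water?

1.7×10⁻⁶ M

Ag₃AsO₄(s) ⇌ 3 Ag⁺(aq) + AsO₄³⁻(aq)
If s mol/L of Ag₃AsO₄ dissolves, [Ag⁺] = 3s and [AsO₄³⁻] = s.
Ksp = [Ag⁺]^3[AsO₄³⁻] = (3s)^3 · s = 27s^4
27s^4 = 2.2×10⁻²²  ⇒  s^4 = 8.1×10⁻²⁴
s = 1.7×10⁻⁶ M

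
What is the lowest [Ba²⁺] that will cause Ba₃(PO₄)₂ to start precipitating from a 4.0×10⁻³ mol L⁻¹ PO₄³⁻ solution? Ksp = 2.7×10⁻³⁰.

The threshold for precipitation is Q = Ksp.
Ba₃(PO₄)₂(s) ⇌ 3 Ba²⁺(aq) + 2 PO₄³⁻(aq)
Ksp = [Ba²⁺]^3[PO₄³⁻]^2 = [Ba²⁺]^3(4.0×10⁻³)^2
[Ba²⁺]^3 = 2.7×10⁻³⁰ / (4.0×10⁻³)^2 = 1.7×10⁻²⁵
[Ba²⁺] = 5.5×10⁻⁹ mol L⁻¹

5.5×10⁻⁹ M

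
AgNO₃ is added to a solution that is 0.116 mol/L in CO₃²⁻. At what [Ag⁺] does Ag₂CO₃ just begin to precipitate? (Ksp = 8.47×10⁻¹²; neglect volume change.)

8.55×10⁻⁶ M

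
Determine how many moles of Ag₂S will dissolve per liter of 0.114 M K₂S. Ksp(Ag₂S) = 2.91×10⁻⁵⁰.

2.53×10⁻²⁵ M

Ag₂S(s) ⇌ 2 Ag⁺(aq) + S²⁻(aq)
Let s be the solubility of Ag₂S here. The common ion gives [S²⁻] ≈ 0.114 M, and [Ag⁺] = 2s.
Ksp = [Ag⁺]^2[S²⁻] = (2s)^2(0.114)
(2s)^2 = 2.91×10⁻⁵⁰ / (0.114) = 2.55×10⁻⁴⁹
s = 2.53×10⁻²⁵ M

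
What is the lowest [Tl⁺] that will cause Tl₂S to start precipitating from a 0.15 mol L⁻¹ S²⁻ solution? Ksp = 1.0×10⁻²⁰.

Each salt precipitates once Q = Ksp for that salt.
Tl₂S(s) ⇌ 2 Tl⁺(aq) + S²⁻(aq)
Ksp = [Tl⁺]^2[S²⁻] = [Tl⁺]^2(0.15)
[Tl⁺]^2 = 1.0×10⁻²⁰ / (0.15) = 6.7×10⁻²⁰
[Tl⁺] = 2.6×10⁻¹⁰ mol L⁻¹

2.6×10⁻¹⁰ M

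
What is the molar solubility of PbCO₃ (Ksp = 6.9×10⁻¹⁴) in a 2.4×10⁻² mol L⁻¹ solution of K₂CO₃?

PbCO₃(s) ⇌ Pb²⁺(aq) + CO₃²⁻(aq)
With CO₃²⁻ already at 2.4×10⁻² mol L⁻¹ and s small, take [CO₃²⁻] ≈ 2.4×10⁻² mol L⁻¹ and [Pb²⁺] = s.
Ksp = [Pb²⁺][CO₃²⁻] = s(2.4×10⁻²)
s = 6.9×10⁻¹⁴ / (2.4×10⁻²) = 2.9×10⁻¹²
s = 2.9×10⁻¹² mol L⁻¹

2.9×10⁻¹² M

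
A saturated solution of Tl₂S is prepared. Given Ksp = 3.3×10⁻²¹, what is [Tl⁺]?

1.9×10⁻⁷ M

Tl₂S(s) ⇌ 2 Tl⁺(aq) + S²⁻(aq)
If s mol/L of Tl₂S dissolves, [Tl⁺] = 2s and [S²⁻] = s.
Ksp = [Tl⁺]^2[S²⁻] = (2s)^2 · s = 4s^3 = 3.3×10⁻²¹
s = 9.4×10⁻⁸ M
[Tl⁺] = 2s = 1.9×10⁻⁷ M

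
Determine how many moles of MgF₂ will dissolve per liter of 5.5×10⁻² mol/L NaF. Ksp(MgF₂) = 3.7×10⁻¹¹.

1.2×10⁻⁸ M

MgF₂(s) ⇌ Mg²⁺(aq) + 2 F⁻(aq)
The solution already contains F⁻ at 5.5×10⁻² mol/L. Let s be the molar solubility of MgF₂.
[F⁻] ≈ 5.5×10⁻² mol/L (common ion dominates); [Mg²⁺] = s.
Ksp = [Mg²⁺][F⁻]^2 = s(5.5×10⁻²)^2
s = 3.7×10⁻¹¹ / (5.5×10⁻²)^2 = 1.2×10⁻⁸
s = 1.2×10⁻⁸ mol/L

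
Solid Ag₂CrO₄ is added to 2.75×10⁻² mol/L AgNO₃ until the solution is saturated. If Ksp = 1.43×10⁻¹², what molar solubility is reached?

Ag₂CrO₄(s) ⇌ 2 Ag⁺(aq) + CrO₄²⁻(aq)
Ag⁺ is already present at 2.75×10⁻² mol/L. If s mol/L of Ag₂CrO₄ dissolves, [CrO₄²⁻] = s while [Ag⁺] ≈ 2.75×10⁻² mol/L.
Ksp = [Ag⁺]^2[CrO₄²⁻] = (2.75×10⁻²)^2s
s = 1.43×10⁻¹² / (2.75×10⁻²)^2 = 1.89×10⁻⁹
s = 1.89×10⁻⁹ mol/L

1.89×10⁻⁹ M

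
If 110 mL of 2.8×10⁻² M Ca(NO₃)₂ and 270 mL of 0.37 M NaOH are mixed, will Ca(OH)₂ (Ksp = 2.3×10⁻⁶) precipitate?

Total volume after mixing = 110 + 270 = 380 mL.
[Ca²⁺] = (2.8×10⁻²)(110)/380 = 8.1×10⁻³ M
[OH⁻] = (0.37)(270)/380 = 0.26 M
Q = [Ca²⁺][OH⁻]^2 = 5.6×10⁻⁴
Since Q (5.6×10⁻⁴) exceeds Ksp (2.3×10⁻⁶), Ca(OH)₂ will precipitate.

Yes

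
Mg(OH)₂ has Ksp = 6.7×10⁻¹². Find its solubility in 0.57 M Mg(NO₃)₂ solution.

Mg(OH)₂(s) ⇌ Mg²⁺(aq) + 2 OH⁻(aq)
Mg²⁺ is already present at 0.57 M. If s mol/L of Mg(OH)₂ dissolves, [OH⁻] = 2s while [Mg²⁺] ≈ 0.57 M.
Ksp = [Mg²⁺][OH⁻]^2 = (0.57)(2s)^2
(2s)^2 = 6.7×10⁻¹² / (0.57) = 1.2×10⁻¹¹
s = 1.7×10⁻⁶ M

1.7×10⁻⁶ M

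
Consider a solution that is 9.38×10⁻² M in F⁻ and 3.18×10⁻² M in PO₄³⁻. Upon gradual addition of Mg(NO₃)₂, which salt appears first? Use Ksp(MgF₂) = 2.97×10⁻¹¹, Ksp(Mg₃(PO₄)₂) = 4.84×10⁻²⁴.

A salt starts to precipitate once the ion product Q reaches its Ksp.
For MgF₂: [Mg²⁺] = (Ksp/[F⁻]^2) = 3.38×10⁻⁹ M
For Mg₃(PO₄)₂: [Mg²⁺] = (Ksp/[PO₄³⁻]^2)^(1/3) = 1.69×10⁻⁷ M
Since MgF₂ needs less Mg²⁺ to reach saturation, it precipitates first.

MgF₂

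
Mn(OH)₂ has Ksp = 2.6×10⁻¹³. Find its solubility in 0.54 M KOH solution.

Mn(OH)₂(s) ⇌ Mn²⁺(aq) + 2 OH⁻(aq)
With OH⁻ already at 0.54 M and s small, take [OH⁻] ≈ 0.54 M and [Mn²⁺] = s.
Ksp = [Mn²⁺][OH⁻]^2 = s(0.54)^2
s = 2.6×10⁻¹³ / (0.54)^2 = 8.9×10⁻¹³
s = 8.9×10⁻¹³ M

8.9×10⁻¹³ M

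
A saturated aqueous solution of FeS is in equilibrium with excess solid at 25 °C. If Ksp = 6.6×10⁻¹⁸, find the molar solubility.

FeS(s) ⇌ Fe²⁺(aq) + S²⁻(aq)
Call the molar solubility s, so that [Fe²⁺] = s and [S²⁻] = s.
Ksp = [Fe²⁺][S²⁻] = s · s = s^2
s^2 = 6.6×10⁻¹⁸
Taking the 2nd root, s = 2.6×10⁻⁹ mol/L.

2.6×10⁻⁹ M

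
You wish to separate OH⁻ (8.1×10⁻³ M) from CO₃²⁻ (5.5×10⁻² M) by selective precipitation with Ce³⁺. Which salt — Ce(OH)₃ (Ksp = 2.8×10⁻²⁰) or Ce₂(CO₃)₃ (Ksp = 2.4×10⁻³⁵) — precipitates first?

Ce₂(CO₃)₃

The threshold for precipitation is Q = Ksp.
For Ce(OH)₃: [Ce³⁺] = (Ksp/[OH⁻]^3) = 5.3×10⁻¹⁴ M
For Ce₂(CO₃)₃: [Ce³⁺] = (Ksp/[CO₃²⁻]^3)^(1/2) = 3.8×10⁻¹⁶ M
The smaller threshold [Ce³⁺] is reached first, so Ce₂(CO₃)₃ precipitates first.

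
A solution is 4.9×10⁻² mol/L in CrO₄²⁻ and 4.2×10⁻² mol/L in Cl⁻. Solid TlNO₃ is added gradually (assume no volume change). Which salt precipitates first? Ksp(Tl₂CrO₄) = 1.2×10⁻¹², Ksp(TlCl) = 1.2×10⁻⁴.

Tl₂CrO₄

Each salt precipitates once Q = Ksp for that salt.
For Tl₂CrO₄: [Tl⁺] = (Ksp/[CrO₄²⁻])^(1/2) = 4.9×10⁻⁶ mol/L
For TlCl: [Tl⁺] = (Ksp/[Cl⁻]) = 2.9×10⁻³ mol/L
The smaller threshold [Tl⁺] is reached first, so Tl₂CrO₄ precipitates first.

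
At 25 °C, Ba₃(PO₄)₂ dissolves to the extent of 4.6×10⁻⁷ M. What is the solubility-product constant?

Ba₃(PO₄)₂(s) ⇌ 3 Ba²⁺(aq) + 2 PO₄³⁻(aq)
Let s be the molar solubility. Then [Ba²⁺] = 3s and [PO₄³⁻] = 2s.
Ksp = [Ba²⁺]^3[PO₄³⁻]^2 = (3s)^3 · (2s)^2 = 108s^5
Ksp = 108 × (4.6×10⁻⁷)^5 = 2.2×10⁻³⁰

Ksp = 2.2×10⁻³⁰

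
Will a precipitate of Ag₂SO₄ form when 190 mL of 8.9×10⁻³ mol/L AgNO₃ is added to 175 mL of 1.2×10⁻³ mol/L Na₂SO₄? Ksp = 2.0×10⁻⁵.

No

The combined volume is 365 mL.
[Ag⁺] = (8.9×10⁻³)(190)/365 = 4.6×10⁻³ mol/L
[SO₄²⁻] = (1.2×10⁻³)(175)/365 = 5.8×10⁻⁴ mol/L
Q = [Ag⁺]^2[SO₄²⁻] = 1.2×10⁻⁸
Since Q (1.2×10⁻⁸) is less than Ksp (2.0×10⁻⁵), no Ag₂SO₄ precipitates.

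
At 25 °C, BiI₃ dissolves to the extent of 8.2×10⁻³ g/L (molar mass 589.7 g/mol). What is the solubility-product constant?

Ksp = 1.0×10⁻¹⁸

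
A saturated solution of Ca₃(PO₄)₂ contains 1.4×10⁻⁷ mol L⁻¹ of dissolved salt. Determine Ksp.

Ca₃(PO₄)₂(s) ⇌ 3 Ca²⁺(aq) + 2 PO₄³⁻(aq)
If s mol/L of Ca₃(PO₄)₂ dissolves, [Ca²⁺] = 3s and [PO₄³⁻] = 2s.
Ksp = [Ca²⁺]^3[PO₄³⁻]^2 = (3s)^3 · (2s)^2 = 108s^5
Ksp = 108 × (1.4×10⁻⁷)^5 = 5.8×10⁻³³

Ksp = 5.8×10⁻³³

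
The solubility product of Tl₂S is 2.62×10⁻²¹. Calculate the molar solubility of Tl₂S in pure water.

8.68×10⁻⁸ M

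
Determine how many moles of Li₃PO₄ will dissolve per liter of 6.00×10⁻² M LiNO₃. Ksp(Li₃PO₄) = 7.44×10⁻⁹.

3.44×10⁻⁵ M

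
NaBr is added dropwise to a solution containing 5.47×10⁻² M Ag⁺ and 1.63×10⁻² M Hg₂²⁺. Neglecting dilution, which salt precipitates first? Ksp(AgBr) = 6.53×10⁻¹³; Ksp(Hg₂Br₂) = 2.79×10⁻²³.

AgBr

The threshold for precipitation is Q = Ksp.
For AgBr: [Br⁻] = (Ksp/[Ag⁺]) = 1.19×10⁻¹¹ M
For Hg₂Br₂: [Br⁻] = (Ksp/[Hg₂²⁺])^(1/2) = 4.14×10⁻¹¹ M
The smaller threshold [Br⁻] is reached first, so AgBr precipitates first.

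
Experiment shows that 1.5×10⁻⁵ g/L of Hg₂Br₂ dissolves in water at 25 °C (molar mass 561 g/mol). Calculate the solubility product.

Ksp = 7.6×10⁻²³

Molar solubility s = (1.5×10⁻⁵ g/L) / (561 g/mol) = 2.674×10⁻⁸ mol/L
Hg₂Br₂(s) ⇌ Hg₂²⁺(aq) + 2 Br⁻(aq)
With molar solubility s: [Hg₂²⁺] = s, [Br⁻] = 2s.
Ksp = [Hg₂²⁺][Br⁻]^2 = s · (2s)^2 = 4s^3
Ksp = 4 × (2.674×10⁻⁸)^3 = 7.6×10⁻²³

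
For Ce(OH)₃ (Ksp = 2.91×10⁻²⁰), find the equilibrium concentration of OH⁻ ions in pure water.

1.72×10⁻⁵ M

Ce(OH)₃(s) ⇌ Ce³⁺(aq) + 3 OH⁻(aq)
Call the molar solubility s, so that [Ce³⁺] = s and [OH⁻] = 3s.
Ksp = [Ce³⁺][OH⁻]^3 = s · (3s)^3 = 27s^4 = 2.91×10⁻²⁰
s = 5.73×10⁻⁶ mol L⁻¹
[OH⁻] = 3s = 1.72×10⁻⁵ mol L⁻¹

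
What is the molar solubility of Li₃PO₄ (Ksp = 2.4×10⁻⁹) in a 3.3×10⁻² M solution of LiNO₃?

Li₃PO₄(s) ⇌ 3 Li⁺(aq) + PO₄³⁻(aq)
Let s be the solubility of Li₃PO₄ here. The common ion gives [Li⁺] ≈ 3.3×10⁻² M, and [PO₄³⁻] = s.
Ksp = [Li⁺]^3[PO₄³⁻] = (3.3×10⁻²)^3s
s = 2.4×10⁻⁹ / (3.3×10⁻²)^3 = 6.7×10⁻⁵
s = 6.7×10⁻⁵ M

6.7×10⁻⁵ M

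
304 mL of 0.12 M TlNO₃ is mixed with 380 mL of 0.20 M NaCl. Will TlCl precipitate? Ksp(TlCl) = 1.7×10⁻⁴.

The combined volume is 684 mL.
[Tl⁺] = (0.12)(304)/684 = 5.3×10⁻² M
[Cl⁻] = (0.20)(380)/684 = 0.11 M
Q = [Tl⁺][Cl⁻] = 5.9×10⁻³
Because Q > Ksp (5.9×10⁻³ vs 1.7×10⁻⁴), a precipitate of TlCl forms.

Yes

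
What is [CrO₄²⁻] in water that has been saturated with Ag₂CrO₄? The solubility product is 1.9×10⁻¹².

7.8×10⁻⁵ M

Ag₂CrO₄(s) ⇌ 2 Ag⁺(aq) + CrO₄²⁻(aq)
Let s be the molar solubility. Then [Ag⁺] = 2s and [CrO₄²⁻] = s.
Ksp = [Ag⁺]^2[CrO₄²⁻] = (2s)^2 · s = 4s^3 = 1.9×10⁻¹²
s = 7.8×10⁻⁵ mol/L
[CrO₄²⁻] = s = 7.8×10⁻⁵ mol/L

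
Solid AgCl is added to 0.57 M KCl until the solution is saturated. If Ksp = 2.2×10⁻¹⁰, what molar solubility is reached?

AgCl(s) ⇌ Ag⁺(aq) + Cl⁻(aq)
Cl⁻ is already present at 0.57 M. If s mol/L of AgCl dissolves, [Ag⁺] = s while [Cl⁻] ≈ 0.57 M.
Ksp = [Ag⁺][Cl⁻] = s(0.57)
s = 2.2×10⁻¹⁰ / (0.57) = 3.9×10⁻¹⁰
s = 3.9×10⁻¹⁰ M

3.9×10⁻¹⁰ M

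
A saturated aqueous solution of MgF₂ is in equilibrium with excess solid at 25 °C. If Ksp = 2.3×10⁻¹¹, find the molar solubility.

MgF₂(s) ⇌ Mg²⁺(aq) + 2 F⁻(aq)
If s mol/L of MgF₂ dissolves, [Mg²⁺] = s and [F⁻] = 2s.
Ksp = [Mg²⁺][F⁻]^2 = s · (2s)^2 = 4s^3
4s^3 = 2.3×10⁻¹¹  ⇒  s^3 = 5.8×10⁻¹²
s = 1.8×10⁻⁴ M

1.8×10⁻⁴ M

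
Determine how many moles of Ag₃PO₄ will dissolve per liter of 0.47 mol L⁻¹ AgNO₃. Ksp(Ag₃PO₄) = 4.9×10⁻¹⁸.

4.7×10⁻¹⁷ M

Ag₃PO₄(s) ⇌ 3 Ag⁺(aq) + PO₄³⁻(aq)
Ag⁺ is already present at 0.47 mol L⁻¹. If s mol/L of Ag₃PO₄ dissolves, [PO₄³⁻] = s while [Ag⁺] ≈ 0.47 mol L⁻¹.
Ksp = [Ag⁺]^3[PO₄³⁻] = (0.47)^3s
s = 4.9×10⁻¹⁸ / (0.47)^3 = 4.7×10⁻¹⁷
s = 4.7×10⁻¹⁷ mol L⁻¹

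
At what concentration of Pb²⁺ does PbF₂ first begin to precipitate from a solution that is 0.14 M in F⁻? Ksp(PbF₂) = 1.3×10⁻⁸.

Precipitation begins when Q = Ksp.
PbF₂(s) ⇌ Pb²⁺(aq) + 2 F⁻(aq)
Ksp = [Pb²⁺][F⁻]^2 = [Pb²⁺](0.14)^2
[Pb²⁺] = 1.3×10⁻⁸ / (0.14)^2 = 6.6×10⁻⁷
[Pb²⁺] = 6.6×10⁻⁷ M

6.6×10⁻⁷ M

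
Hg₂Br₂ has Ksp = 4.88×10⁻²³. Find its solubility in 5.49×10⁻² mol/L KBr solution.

Hg₂Br₂(s) ⇌ Hg₂²⁺(aq) + 2 Br⁻(aq)
The solution already contains Br⁻ at 5.49×10⁻² mol/L. Let s be the molar solubility of Hg₂Br₂.
[Br⁻] ≈ 5.49×10⁻² mol/L (common ion dominates); [Hg₂²⁺] = s.
Ksp = [Hg₂²⁺][Br⁻]^2 = s(5.49×10⁻²)^2
s = 4.88×10⁻²³ / (5.49×10⁻²)^2 = 1.62×10⁻²⁰
s = 1.62×10⁻²⁰ mol/L

1.62×10⁻²⁰ M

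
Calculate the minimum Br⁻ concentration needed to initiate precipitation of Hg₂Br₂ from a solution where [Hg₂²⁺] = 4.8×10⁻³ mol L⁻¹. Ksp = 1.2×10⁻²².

1.6×10⁻¹⁰ M

The threshold for precipitation is Q = Ksp.
Hg₂Br₂(s) ⇌ Hg₂²⁺(aq) + 2 Br⁻(aq)
Ksp = [Hg₂²⁺][Br⁻]^2 = [Br⁻]^2(4.8×10⁻³)
[Br⁻]^2 = 1.2×10⁻²² / (4.8×10⁻³) = 2.5×10⁻²⁰
[Br⁻] = 1.6×10⁻¹⁰ mol L⁻¹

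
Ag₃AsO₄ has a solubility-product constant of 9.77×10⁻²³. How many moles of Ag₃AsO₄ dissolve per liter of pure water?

Ag₃AsO₄(s) ⇌ 3 Ag⁺(aq) + AsO₄³⁻(aq)
Call the molar solubility s, so that [Ag⁺] = 3s and [AsO₄³⁻] = s.
Ksp = [Ag⁺]^3[AsO₄³⁻] = (3s)^3 · s = 27s^4
27s^4 = 9.77×10⁻²³  ⇒  s^4 = 3.62×10⁻²⁴
Taking the 4th root, s = 1.38×10⁻⁶ mol L⁻¹.

1.38×10⁻⁶ M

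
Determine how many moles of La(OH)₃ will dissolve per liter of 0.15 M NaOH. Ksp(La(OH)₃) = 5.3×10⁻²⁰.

La(OH)₃(s) ⇌ La³⁺(aq) + 3 OH⁻(aq)
OH⁻ is already present at 0.15 M. If s mol/L of La(OH)₃ dissolves, [La³⁺] = s while [OH⁻] ≈ 0.15 M.
Ksp = [La³⁺][OH⁻]^3 = s(0.15)^3
s = 5.3×10⁻²⁰ / (0.15)^3 = 1.6×10⁻¹⁷
s = 1.6×10⁻¹⁷ M

1.6×10⁻¹⁷ M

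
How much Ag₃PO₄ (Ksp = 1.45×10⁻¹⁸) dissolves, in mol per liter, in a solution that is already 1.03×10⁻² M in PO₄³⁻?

1.73×10⁻⁶ M

Ag₃PO₄(s) ⇌ 3 Ag⁺(aq) + PO₄³⁻(aq)
The solution already contains PO₄³⁻ at 1.03×10⁻² M. Let s be the molar solubility of Ag₃PO₄.
[PO₄³⁻] ≈ 1.03×10⁻² M (common ion dominates); [Ag⁺] = 3s.
Ksp = [Ag⁺]^3[PO₄³⁻] = (3s)^3(1.03×10⁻²)
(3s)^3 = 1.45×10⁻¹⁸ / (1.03×10⁻²) = 1.41×10⁻¹⁶
s = 1.73×10⁻⁶ M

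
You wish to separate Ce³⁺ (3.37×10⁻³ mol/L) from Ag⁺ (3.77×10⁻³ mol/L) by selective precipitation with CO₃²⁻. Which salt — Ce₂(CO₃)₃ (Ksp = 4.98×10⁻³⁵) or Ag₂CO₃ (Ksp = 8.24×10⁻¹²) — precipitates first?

Each salt precipitates once Q = Ksp for that salt.
For Ce₂(CO₃)₃: [CO₃²⁻] = (Ksp/[Ce³⁺]^2)^(1/3) = 1.64×10⁻¹⁰ mol/L
For Ag₂CO₃: [CO₃²⁻] = (Ksp/[Ag⁺]^2) = 5.80×10⁻⁷ mol/L
Since Ce₂(CO₃)₃ needs less CO₃²⁻ to reach saturation, it precipitates first.

Ce₂(CO₃)₃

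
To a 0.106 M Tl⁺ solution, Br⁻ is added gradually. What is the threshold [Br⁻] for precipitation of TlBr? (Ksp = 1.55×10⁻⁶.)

Precipitation of each salt begins when its ion product equals Ksp.
TlBr(s) ⇌ Tl⁺(aq) + Br⁻(aq)
Ksp = [Tl⁺][Br⁻] = [Br⁻](0.106)
[Br⁻] = 1.55×10⁻⁶ / (0.106) = 1.46×10⁻⁵
[Br⁻] = 1.46×10⁻⁵ M

1.46×10⁻⁵ M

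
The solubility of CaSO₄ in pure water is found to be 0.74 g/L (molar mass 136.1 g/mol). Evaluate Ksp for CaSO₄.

s = (0.74 g L⁻¹)/(136.1 g mol⁻¹) = 5.437×10⁻³ M
CaSO₄(s) ⇌ Ca²⁺(aq) + SO₄²⁻(aq)
For each mole of CaSO₄ that dissolves per liter, [Ca²⁺] = s and [SO₄²⁻] = s; let s denote this solubility.
Ksp = [Ca²⁺][SO₄²⁻] = s · s = s^2
Ksp = (5.437×10⁻³)^2 = 3.0×10⁻⁵

Ksp = 3.0×10⁻⁵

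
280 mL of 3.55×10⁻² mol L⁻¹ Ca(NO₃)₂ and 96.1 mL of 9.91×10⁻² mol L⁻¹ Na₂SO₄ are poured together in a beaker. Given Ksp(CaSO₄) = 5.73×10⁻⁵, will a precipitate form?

Yes

Total volume after mixing = 280 + 96.1 = 376.1 mL.
[Ca²⁺] = (3.55×10⁻²)(280)/376.1 = 2.64×10⁻² mol L⁻¹
[SO₄²⁻] = (9.91×10⁻²)(96.1)/376.1 = 2.53×10⁻² mol L⁻¹
Q = [Ca²⁺][SO₄²⁻] = 6.69×10⁻⁴
Since Q (6.69×10⁻⁴) exceeds Ksp (5.73×10⁻⁵), CaSO₄ will precipitate.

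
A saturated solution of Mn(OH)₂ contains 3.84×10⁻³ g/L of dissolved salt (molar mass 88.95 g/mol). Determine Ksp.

s = (3.84×10⁻³ g L⁻¹)/(88.95 g mol⁻¹) = 4.3170×10⁻⁵ M
Mn(OH)₂(s) ⇌ Mn²⁺(aq) + 2 OH⁻(aq)
Let s be the molar solubility. Then [Mn²⁺] = s and [OH⁻] = 2s.
Ksp = [Mn²⁺][OH⁻]^2 = s · (2s)^2 = 4s^3
Ksp = 4 × (4.3170×10⁻⁵)^3 = 3.22×10⁻¹³

Ksp = 3.22×10⁻¹³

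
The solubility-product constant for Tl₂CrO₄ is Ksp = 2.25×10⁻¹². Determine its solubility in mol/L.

8.25×10⁻⁵ M

Tl₂CrO₄(s) ⇌ 2 Tl⁺(aq) + CrO₄²⁻(aq)
For each mole of Tl₂CrO₄ that dissolves per liter, [Tl⁺] = 2s and [CrO₄²⁻] = s; let s denote this solubility.
Ksp = [Tl⁺]^2[CrO₄²⁻] = (2s)^2 · s = 4s^3
4s^3 = 2.25×10⁻¹²  ⇒  s^3 = 5.63×10⁻¹³
Taking the 3rd root, s = 8.25×10⁻⁵ M.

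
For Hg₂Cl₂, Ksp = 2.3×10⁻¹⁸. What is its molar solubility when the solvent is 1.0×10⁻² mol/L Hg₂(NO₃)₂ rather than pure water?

Hg₂Cl₂(s) ⇌ Hg₂²⁺(aq) + 2 Cl⁻(aq)
The solution already contains Hg₂²⁺ at 1.0×10⁻² mol/L. Let s be the molar solubility of Hg₂Cl₂.
[Hg₂²⁺] ≈ 1.0×10⁻² mol/L (common ion dominates); [Cl⁻] = 2s.
Ksp = [Hg₂²⁺][Cl⁻]^2 = (1.0×10⁻²)(2s)^2
(2s)^2 = 2.3×10⁻¹⁸ / (1.0×10⁻²) = 2.3×10⁻¹⁶
s = 7.6×10⁻⁹ mol/L

7.6×10⁻⁹ M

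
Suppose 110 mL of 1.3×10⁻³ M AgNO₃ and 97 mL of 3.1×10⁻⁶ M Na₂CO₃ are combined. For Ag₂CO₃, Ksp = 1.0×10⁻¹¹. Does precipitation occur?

No

The combined volume is 207 mL.
[Ag⁺] = (1.3×10⁻³)(110)/207 = 6.9×10⁻⁴ M
[CO₃²⁻] = (3.1×10⁻⁶)(97)/207 = 1.5×10⁻⁶ M
Q = [Ag⁺]^2[CO₃²⁻] = 6.9×10⁻¹³
Q = 6.9×10⁻¹³ < Ksp = 1.0×10⁻¹¹, so the solution is unsaturated and no precipitate forms.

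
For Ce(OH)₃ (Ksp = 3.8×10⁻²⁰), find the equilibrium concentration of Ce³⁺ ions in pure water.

6.1×10⁻⁶ M

Ce(OH)₃(s) ⇌ Ce³⁺(aq) + 3 OH⁻(aq)
With molar solubility s: [Ce³⁺] = s, [OH⁻] = 3s.
Ksp = [Ce³⁺][OH⁻]^3 = s · (3s)^3 = 27s^4 = 3.8×10⁻²⁰
s = 6.1×10⁻⁶ mol/L
[Ce³⁺] = s = 6.1×10⁻⁶ mol/L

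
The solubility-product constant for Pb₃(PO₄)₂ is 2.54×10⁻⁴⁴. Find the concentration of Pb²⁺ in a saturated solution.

Pb₃(PO₄)₂(s) ⇌ 3 Pb²⁺(aq) + 2 PO₄³⁻(aq)
If s mol/L of Pb₃(PO₄)₂ dissolves, [Pb²⁺] = 3s and [PO₄³⁻] = 2s.
Ksp = [Pb²⁺]^3[PO₄³⁻]^2 = (3s)^3 · (2s)^2 = 108s^5 = 2.54×10⁻⁴⁴
s = 7.49×10⁻¹⁰ mol L⁻¹
[Pb²⁺] = 3s = 2.25×10⁻⁹ mol L⁻¹

2.25×10⁻⁹ M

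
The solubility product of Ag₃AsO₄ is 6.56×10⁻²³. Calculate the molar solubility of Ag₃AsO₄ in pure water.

1.25×10⁻⁶ M

Ag₃AsO₄(s) ⇌ 3 Ag⁺(aq) + AsO₄³⁻(aq)
If s mol/L of Ag₃AsO₄ dissolves, [Ag⁺] = 3s and [AsO₄³⁻] = s.
Ksp = [Ag⁺]^3[AsO₄³⁻] = (3s)^3 · s = 27s^4
27s^4 = 6.56×10⁻²³  ⇒  s^4 = 2.43×10⁻²⁴
s = 1.25×10⁻⁶ M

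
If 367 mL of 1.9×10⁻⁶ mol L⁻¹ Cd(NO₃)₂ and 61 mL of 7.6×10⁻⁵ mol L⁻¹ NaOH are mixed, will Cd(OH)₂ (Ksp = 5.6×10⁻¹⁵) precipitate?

No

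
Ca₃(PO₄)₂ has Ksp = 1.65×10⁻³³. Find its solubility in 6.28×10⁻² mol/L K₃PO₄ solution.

2.49×10⁻¹¹ M

Ca₃(PO₄)₂(s) ⇌ 3 Ca²⁺(aq) + 2 PO₄³⁻(aq)
PO₄³⁻ is already present at 6.28×10⁻² mol/L. If s mol/L of Ca₃(PO₄)₂ dissolves, [Ca²⁺] = 3s while [PO₄³⁻] ≈ 6.28×10⁻² mol/L.
Ksp = [Ca²⁺]^3[PO₄³⁻]^2 = (3s)^3(6.28×10⁻²)^2
(3s)^3 = 1.65×10⁻³³ / (6.28×10⁻²)^2 = 4.18×10⁻³¹
s = 2.49×10⁻¹¹ mol/L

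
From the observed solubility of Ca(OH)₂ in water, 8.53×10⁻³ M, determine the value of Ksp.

Ksp = 2.48×10⁻⁶

Ca(OH)₂(s) ⇌ Ca²⁺(aq) + 2 OH⁻(aq)
For each mole of Ca(OH)₂ that dissolves per liter, [Ca²⁺] = s and [OH⁻] = 2s; let s denote this solubility.
Ksp = [Ca²⁺][OH⁻]^2 = s · (2s)^2 = 4s^3
Ksp = 4 × (8.53×10⁻³)^3 = 2.48×10⁻⁶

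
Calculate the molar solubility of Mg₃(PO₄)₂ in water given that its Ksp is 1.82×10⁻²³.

1.11×10⁻⁵ M

Mg₃(PO₄)₂(s) ⇌ 3 Mg²⁺(aq) + 2 PO₄³⁻(aq)
Let s be the molar solubility. Then [Mg²⁺] = 3s and [PO₄³⁻] = 2s.
Ksp = [Mg²⁺]^3[PO₄³⁻]^2 = (3s)^3 · (2s)^2 = 108s^5
108s^5 = 1.82×10⁻²³  ⇒  s^5 = 1.69×10⁻²⁵
s = (1.69×10⁻²⁵)^(1/5) = 1.11×10⁻⁵ M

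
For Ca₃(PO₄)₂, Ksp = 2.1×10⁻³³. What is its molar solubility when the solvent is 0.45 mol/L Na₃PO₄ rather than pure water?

Ca₃(PO₄)₂(s) ⇌ 3 Ca²⁺(aq) + 2 PO₄³⁻(aq)
With PO₄³⁻ already at 0.45 mol/L and s small, take [PO₄³⁻] ≈ 0.45 mol/L and [Ca²⁺] = 3s.
Ksp = [Ca²⁺]^3[PO₄³⁻]^2 = (3s)^3(0.45)^2
(3s)^3 = 2.1×10⁻³³ / (0.45)^2 = 1.0×10⁻³²
s = 7.3×10⁻¹² mol/L

7.3×10⁻¹² M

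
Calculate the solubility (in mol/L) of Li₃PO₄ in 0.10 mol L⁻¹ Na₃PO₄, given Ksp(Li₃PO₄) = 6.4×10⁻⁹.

1.3×10⁻³ M

Li₃PO₄(s) ⇌ 3 Li⁺(aq) + PO₄³⁻(aq)
PO₄³⁻ is already present at 0.10 mol L⁻¹. If s mol/L of Li₃PO₄ dissolves, [Li⁺] = 3s while [PO₄³⁻] ≈ 0.10 mol L⁻¹.
Ksp = [Li⁺]^3[PO₄³⁻] = (3s)^3(0.10)
(3s)^3 = 6.4×10⁻⁹ / (0.10) = 6.4×10⁻⁸
s = 1.3×10⁻³ mol L⁻¹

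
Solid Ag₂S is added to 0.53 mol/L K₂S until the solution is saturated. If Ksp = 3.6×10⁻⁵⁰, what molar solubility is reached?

1.3×10⁻²⁵ M

Ag₂S(s) ⇌ 2 Ag⁺(aq) + S²⁻(aq)
Let s be the solubility of Ag₂S here. The common ion gives [S²⁻] ≈ 0.53 mol/L, and [Ag⁺] = 2s.
Ksp = [Ag⁺]^2[S²⁻] = (2s)^2(0.53)
(2s)^2 = 3.6×10⁻⁵⁰ / (0.53) = 6.8×10⁻⁵⁰
s = 1.3×10⁻²⁵ mol/L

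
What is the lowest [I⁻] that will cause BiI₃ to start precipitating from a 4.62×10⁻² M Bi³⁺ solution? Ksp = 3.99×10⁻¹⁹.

2.05×10⁻⁶ M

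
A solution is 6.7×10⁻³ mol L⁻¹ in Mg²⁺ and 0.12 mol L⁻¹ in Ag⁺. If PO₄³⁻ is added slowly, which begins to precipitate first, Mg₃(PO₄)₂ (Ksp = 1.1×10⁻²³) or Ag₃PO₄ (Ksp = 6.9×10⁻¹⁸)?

The threshold for precipitation is Q = Ksp.
For Mg₃(PO₄)₂: [PO₄³⁻] = (Ksp/[Mg²⁺]^3)^(1/2) = 6.0×10⁻⁹ mol L⁻¹
For Ag₃PO₄: [PO₄³⁻] = (Ksp/[Ag⁺]^3) = 4.0×10⁻¹⁵ mol L⁻¹
Since Ag₃PO₄ needs less PO₄³⁻ to reach saturation, it precipitates first.

Ag₃PO₄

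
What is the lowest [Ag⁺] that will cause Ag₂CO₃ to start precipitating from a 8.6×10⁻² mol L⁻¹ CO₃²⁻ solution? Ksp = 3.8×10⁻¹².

Precipitation begins when Q = Ksp.
Ag₂CO₃(s) ⇌ 2 Ag⁺(aq) + CO₃²⁻(aq)
Ksp = [Ag⁺]^2[CO₃²⁻] = [Ag⁺]^2(8.6×10⁻²)
[Ag⁺]^2 = 3.8×10⁻¹² / (8.6×10⁻²) = 4.4×10⁻¹¹
[Ag⁺] = 6.6×10⁻⁶ mol L⁻¹

6.6×10⁻⁶ M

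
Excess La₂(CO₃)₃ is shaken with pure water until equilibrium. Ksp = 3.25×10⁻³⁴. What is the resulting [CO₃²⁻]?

2.36×10⁻⁷ M

La₂(CO₃)₃(s) ⇌ 2 La³⁺(aq) + 3 CO₃²⁻(aq)
Let s be the molar solubility. Then [La³⁺] = 2s and [CO₃²⁻] = 3s.
Ksp = [La³⁺]^2[CO₃²⁻]^3 = (2s)^2 · (3s)^3 = 108s^5 = 3.25×10⁻³⁴
s = 7.86×10⁻⁸ M
[CO₃²⁻] = 3s = 2.36×10⁻⁷ M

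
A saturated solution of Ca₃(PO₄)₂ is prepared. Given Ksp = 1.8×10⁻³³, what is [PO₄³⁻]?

2.2×10⁻⁷ M

Ca₃(PO₄)₂(s) ⇌ 3 Ca²⁺(aq) + 2 PO₄³⁻(aq)
For each mole of Ca₃(PO₄)₂ that dissolves per liter, [Ca²⁺] = 3s and [PO₄³⁻] = 2s; let s denote this solubility.
Ksp = [Ca²⁺]^3[PO₄³⁻]^2 = (3s)^3 · (2s)^2 = 108s^5 = 1.8×10⁻³³
s = 1.1×10⁻⁷ mol L⁻¹
[PO₄³⁻] = 2s = 2.2×10⁻⁷ mol L⁻¹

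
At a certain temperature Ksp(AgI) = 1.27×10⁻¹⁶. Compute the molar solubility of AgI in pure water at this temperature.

1.13×10⁻⁸ M

AgI(s) ⇌ Ag⁺(aq) + I⁻(aq)
Let s be the molar solubility. Then [Ag⁺] = s and [I⁻] = s.
Ksp = [Ag⁺][I⁻] = s · s = s^2
s^2 = 1.27×10⁻¹⁶
s = (1.27×10⁻¹⁶)^(1/2) = 1.13×10⁻⁸ M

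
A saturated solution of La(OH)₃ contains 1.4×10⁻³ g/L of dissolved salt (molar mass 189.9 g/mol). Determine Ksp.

Ksp = 8.0×10⁻²⁰

Molar solubility s = (1.4×10⁻³ g/L) / (189.9 g/mol) = 7.372×10⁻⁶ mol/L
La(OH)₃(s) ⇌ La³⁺(aq) + 3 OH⁻(aq)
Call the molar solubility s, so that [La³⁺] = s and [OH⁻] = 3s.
Ksp = [La³⁺][OH⁻]^3 = s · (3s)^3 = 27s^4
Ksp = 27 × (7.372×10⁻⁶)^4 = 8.0×10⁻²⁰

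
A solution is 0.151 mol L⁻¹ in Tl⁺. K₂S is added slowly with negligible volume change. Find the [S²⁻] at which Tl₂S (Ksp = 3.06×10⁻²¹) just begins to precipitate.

1.34×10⁻¹⁹ M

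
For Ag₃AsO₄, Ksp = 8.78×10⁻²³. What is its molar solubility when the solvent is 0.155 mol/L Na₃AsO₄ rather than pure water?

2.76×10⁻⁸ M

Ag₃AsO₄(s) ⇌ 3 Ag⁺(aq) + AsO₄³⁻(aq)
AsO₄³⁻ is already present at 0.155 mol/L. If s mol/L of Ag₃AsO₄ dissolves, [Ag⁺] = 3s while [AsO₄³⁻] ≈ 0.155 mol/L.
Ksp = [Ag⁺]^3[AsO₄³⁻] = (3s)^3(0.155)
(3s)^3 = 8.78×10⁻²³ / (0.155) = 5.66×10⁻²²
s = 2.76×10⁻⁸ mol/L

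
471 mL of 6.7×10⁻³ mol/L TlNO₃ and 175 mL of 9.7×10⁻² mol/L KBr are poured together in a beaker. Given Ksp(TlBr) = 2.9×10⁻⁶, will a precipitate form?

Yes

After mixing, V = 471 mL + 175 mL = 646 mL.
[Tl⁺] = (6.7×10⁻³)(471)/646 = 4.9×10⁻³ mol/L
[Br⁻] = (9.7×10⁻²)(175)/646 = 2.6×10⁻² mol/L
Q = [Tl⁺][Br⁻] = 1.3×10⁻⁴
Since Q (1.3×10⁻⁴) exceeds Ksp (2.9×10⁻⁶), TlBr will precipitate.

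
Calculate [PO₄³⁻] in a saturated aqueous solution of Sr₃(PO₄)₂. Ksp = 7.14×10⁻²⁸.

Sr₃(PO₄)₂(s) ⇌ 3 Sr²⁺(aq) + 2 PO₄³⁻(aq)
If s mol/L of Sr₃(PO₄)₂ dissolves, [Sr²⁺] = 3s and [PO₄³⁻] = 2s.
Ksp = [Sr²⁺]^3[PO₄³⁻]^2 = (3s)^3 · (2s)^2 = 108s^5 = 7.14×10⁻²⁸
s = 1.46×10⁻⁶ mol L⁻¹
[PO₄³⁻] = 2s = 2.92×10⁻⁶ mol L⁻¹

2.92×10⁻⁶ M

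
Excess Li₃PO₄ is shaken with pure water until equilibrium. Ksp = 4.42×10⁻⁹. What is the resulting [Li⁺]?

1.07×10⁻² M

Li₃PO₄(s) ⇌ 3 Li⁺(aq) + PO₄³⁻(aq)
Call the molar solubility s, so that [Li⁺] = 3s and [PO₄³⁻] = s.
Ksp = [Li⁺]^3[PO₄³⁻] = (3s)^3 · s = 27s^4 = 4.42×10⁻⁹
s = 3.58×10⁻³ M
[Li⁺] = 3s = 1.07×10⁻² M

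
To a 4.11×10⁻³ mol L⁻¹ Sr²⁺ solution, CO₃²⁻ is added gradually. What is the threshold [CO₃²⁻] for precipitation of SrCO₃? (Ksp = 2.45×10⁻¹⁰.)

5.96×10⁻⁸ M

Precipitation begins when Q = Ksp.
SrCO₃(s) ⇌ Sr²⁺(aq) + CO₃²⁻(aq)
Ksp = [Sr²⁺][CO₃²⁻] = [CO₃²⁻](4.11×10⁻³)
[CO₃²⁻] = 2.45×10⁻¹⁰ / (4.11×10⁻³) = 5.96×10⁻⁸
[CO₃²⁻] = 5.96×10⁻⁸ mol L⁻¹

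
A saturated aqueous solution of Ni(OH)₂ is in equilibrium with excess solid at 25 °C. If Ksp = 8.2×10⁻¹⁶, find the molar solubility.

5.9×10⁻⁶ M

Ni(OH)₂(s) ⇌ Ni²⁺(aq) + 2 OH⁻(aq)
If s mol/L of Ni(OH)₂ dissolves, [Ni²⁺] = s and [OH⁻] = 2s.
Ksp = [Ni²⁺][OH⁻]^2 = s · (2s)^2 = 4s^3
4s^3 = 8.2×10⁻¹⁶  ⇒  s^3 = 2.1×10⁻¹⁶
s = (2.1×10⁻¹⁶)^(1/3) = 5.9×10⁻⁶ M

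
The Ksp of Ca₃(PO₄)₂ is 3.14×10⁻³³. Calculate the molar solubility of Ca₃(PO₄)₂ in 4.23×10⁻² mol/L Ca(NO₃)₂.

Ca₃(PO₄)₂(s) ⇌ 3 Ca²⁺(aq) + 2 PO₄³⁻(aq)
Let s be the solubility of Ca₃(PO₄)₂ here. The common ion gives [Ca²⁺] ≈ 4.23×10⁻² mol/L, and [PO₄³⁻] = 2s.
Ksp = [Ca²⁺]^3[PO₄³⁻]^2 = (4.23×10⁻²)^3(2s)^2
(2s)^2 = 3.14×10⁻³³ / (4.23×10⁻²)^3 = 4.15×10⁻²⁹
s = 3.22×10⁻¹⁵ mol/L

3.22×10⁻¹⁵ M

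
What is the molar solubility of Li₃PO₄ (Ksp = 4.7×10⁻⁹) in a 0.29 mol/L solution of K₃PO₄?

8.4×10⁻⁴ M

Li₃PO₄(s) ⇌ 3 Li⁺(aq) + PO₄³⁻(aq)
Let s be the solubility of Li₃PO₄ here. The common ion gives [PO₄³⁻] ≈ 0.29 mol/L, and [Li⁺] = 3s.
Ksp = [Li⁺]^3[PO₄³⁻] = (3s)^3(0.29)
(3s)^3 = 4.7×10⁻⁹ / (0.29) = 1.6×10⁻⁸
s = 8.4×10⁻⁴ mol/L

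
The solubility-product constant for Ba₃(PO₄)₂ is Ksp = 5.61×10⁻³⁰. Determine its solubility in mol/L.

5.53×10⁻⁷ M

Ba₃(PO₄)₂(s) ⇌ 3 Ba²⁺(aq) + 2 PO₄³⁻(aq)
Call the molar solubility s, so that [Ba²⁺] = 3s and [PO₄³⁻] = 2s.
Ksp = [Ba²⁺]^3[PO₄³⁻]^2 = (3s)^3 · (2s)^2 = 108s^5
108s^5 = 5.61×10⁻³⁰  ⇒  s^5 = 5.19×10⁻³²
Taking the 5th root, s = 5.53×10⁻⁷ mol/L.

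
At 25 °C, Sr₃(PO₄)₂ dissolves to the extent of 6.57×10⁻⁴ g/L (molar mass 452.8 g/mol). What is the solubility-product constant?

Ksp = 6.95×10⁻²⁸

Molar solubility s = (6.57×10⁻⁴ g/L) / (452.8 g/mol) = 1.4510×10⁻⁶ mol/L
Sr₃(PO₄)₂(s) ⇌ 3 Sr²⁺(aq) + 2 PO₄³⁻(aq)
With molar solubility s: [Sr²⁺] = 3s, [PO₄³⁻] = 2s.
Ksp = [Sr²⁺]^3[PO₄³⁻]^2 = (3s)^3 · (2s)^2 = 108s^5
Ksp = 108 × (1.4510×10⁻⁶)^5 = 6.95×10⁻²⁸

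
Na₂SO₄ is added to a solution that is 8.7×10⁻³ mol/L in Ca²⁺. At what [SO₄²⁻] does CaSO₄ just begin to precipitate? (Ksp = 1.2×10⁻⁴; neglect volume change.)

A salt starts to precipitate once the ion product Q reaches its Ksp.
CaSO₄(s) ⇌ Ca²⁺(aq) + SO₄²⁻(aq)
Ksp = [Ca²⁺][SO₄²⁻] = [SO₄²⁻](8.7×10⁻³)
[SO₄²⁻] = 1.2×10⁻⁴ / (8.7×10⁻³) = 1.4×10⁻²
[SO₄²⁻] = 1.4×10⁻² mol/L

1.4×10⁻² M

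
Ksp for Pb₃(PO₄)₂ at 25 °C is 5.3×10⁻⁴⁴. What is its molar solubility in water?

8.7×10⁻¹⁰ M

Pb₃(PO₄)₂(s) ⇌ 3 Pb²⁺(aq) + 2 PO₄³⁻(aq)
If s mol/L of Pb₃(PO₄)₂ dissolves, [Pb²⁺] = 3s and [PO₄³⁻] = 2s.
Ksp = [Pb²⁺]^3[PO₄³⁻]^2 = (3s)^3 · (2s)^2 = 108s^5
108s^5 = 5.3×10⁻⁴⁴  ⇒  s^5 = 4.9×10⁻⁴⁶
s = 8.7×10⁻¹⁰ mol L⁻¹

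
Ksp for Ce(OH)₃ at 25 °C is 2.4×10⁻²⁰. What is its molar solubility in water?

Ce(OH)₃(s) ⇌ Ce³⁺(aq) + 3 OH⁻(aq)
Let s be the molar solubility. Then [Ce³⁺] = s and [OH⁻] = 3s.
Ksp = [Ce³⁺][OH⁻]^3 = s · (3s)^3 = 27s^4
27s^4 = 2.4×10⁻²⁰  ⇒  s^4 = 8.9×10⁻²²
s = 5.5×10⁻⁶ mol L⁻¹

5.5×10⁻⁶ M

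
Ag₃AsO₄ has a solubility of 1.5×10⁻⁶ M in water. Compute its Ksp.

Ag₃AsO₄(s) ⇌ 3 Ag⁺(aq) + AsO₄³⁻(aq)
With molar solubility s: [Ag⁺] = 3s, [AsO₄³⁻] = s.
Ksp = [Ag⁺]^3[AsO₄³⁻] = (3s)^3 · s = 27s^4
Ksp = 27 × (1.5×10⁻⁶)^4 = 1.4×10⁻²²

Ksp = 1.4×10⁻²²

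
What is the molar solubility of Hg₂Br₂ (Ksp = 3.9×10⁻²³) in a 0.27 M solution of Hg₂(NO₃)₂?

6.0×10⁻¹² M

Hg₂Br₂(s) ⇌ Hg₂²⁺(aq) + 2 Br⁻(aq)
Let s be the solubility of Hg₂Br₂ here. The common ion gives [Hg₂²⁺] ≈ 0.27 M, and [Br⁻] = 2s.
Ksp = [Hg₂²⁺][Br⁻]^2 = (0.27)(2s)^2
(2s)^2 = 3.9×10⁻²³ / (0.27) = 1.4×10⁻²²
s = 6.0×10⁻¹² M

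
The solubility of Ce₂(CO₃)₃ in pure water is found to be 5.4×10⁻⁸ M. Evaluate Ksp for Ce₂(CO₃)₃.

Ksp = 5.0×10⁻³⁵

Ce₂(CO₃)₃(s) ⇌ 2 Ce³⁺(aq) + 3 CO₃²⁻(aq)
Call the molar solubility s, so that [Ce³⁺] = 2s and [CO₃²⁻] = 3s.
Ksp = [Ce³⁺]^2[CO₃²⁻]^3 = (2s)^2 · (3s)^3 = 108s^5
Ksp = 108 × (5.4×10⁻⁸)^5 = 5.0×10⁻³⁵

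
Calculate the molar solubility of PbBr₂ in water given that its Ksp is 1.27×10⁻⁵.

1.47×10⁻² M

PbBr₂(s) ⇌ Pb²⁺(aq) + 2 Br⁻(aq)
Call the molar solubility s, so that [Pb²⁺] = s and [Br⁻] = 2s.
Ksp = [Pb²⁺][Br⁻]^2 = s · (2s)^2 = 4s^3
4s^3 = 1.27×10⁻⁵  ⇒  s^3 = 3.18×10⁻⁶
s = (3.18×10⁻⁶)^(1/3) = 1.47×10⁻² mol L⁻¹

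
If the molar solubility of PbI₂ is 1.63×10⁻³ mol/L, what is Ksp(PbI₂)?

Ksp = 1.73×10⁻⁸

PbI₂(s) ⇌ Pb²⁺(aq) + 2 I⁻(aq)
Let s be the molar solubility. Then [Pb²⁺] = s and [I⁻] = 2s.
Ksp = [Pb²⁺][I⁻]^2 = s · (2s)^2 = 4s^3
Ksp = 4 × (1.63×10⁻³)^3 = 1.73×10⁻⁸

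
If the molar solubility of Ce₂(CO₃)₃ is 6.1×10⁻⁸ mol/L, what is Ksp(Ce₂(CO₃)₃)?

Ksp = 9.1×10⁻³⁵

Ce₂(CO₃)₃(s) ⇌ 2 Ce³⁺(aq) + 3 CO₃²⁻(aq)
Let s be the molar solubility. Then [Ce³⁺] = 2s and [CO₃²⁻] = 3s.
Ksp = [Ce³⁺]^2[CO₃²⁻]^3 = (2s)^2 · (3s)^3 = 108s^5
Ksp = 108 × (6.1×10⁻⁸)^5 = 9.1×10⁻³⁵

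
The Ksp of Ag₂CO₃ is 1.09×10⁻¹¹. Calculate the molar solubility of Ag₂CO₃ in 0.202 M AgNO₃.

2.67×10⁻¹⁰ M

Ag₂CO₃(s) ⇌ 2 Ag⁺(aq) + CO₃²⁻(aq)
With Ag⁺ already at 0.202 M and s small, take [Ag⁺] ≈ 0.202 M and [CO₃²⁻] = s.
Ksp = [Ag⁺]^2[CO₃²⁻] = (0.202)^2s
s = 1.09×10⁻¹¹ / (0.202)^2 = 2.67×10⁻¹⁰
s = 2.67×10⁻¹⁰ M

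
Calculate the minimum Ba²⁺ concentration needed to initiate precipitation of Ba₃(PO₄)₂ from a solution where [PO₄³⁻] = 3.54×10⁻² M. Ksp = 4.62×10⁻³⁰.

1.54×10⁻⁹ M

The threshold for precipitation is Q = Ksp.
Ba₃(PO₄)₂(s) ⇌ 3 Ba²⁺(aq) + 2 PO₄³⁻(aq)
Ksp = [Ba²⁺]^3[PO₄³⁻]^2 = [Ba²⁺]^3(3.54×10⁻²)^2
[Ba²⁺]^3 = 4.62×10⁻³⁰ / (3.54×10⁻²)^2 = 3.69×10⁻²⁷
[Ba²⁺] = 1.54×10⁻⁹ M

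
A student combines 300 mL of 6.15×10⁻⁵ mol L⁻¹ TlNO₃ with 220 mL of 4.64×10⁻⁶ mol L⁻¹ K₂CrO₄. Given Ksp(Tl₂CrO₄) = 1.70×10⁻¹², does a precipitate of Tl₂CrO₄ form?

No

The combined volume is 520 mL.
[Tl⁺] = (6.15×10⁻⁵)(300)/520 = 3.55×10⁻⁵ mol L⁻¹
[CrO₄²⁻] = (4.64×10⁻⁶)(220)/520 = 1.96×10⁻⁶ mol L⁻¹
Q = [Tl⁺]^2[CrO₄²⁻] = 2.47×10⁻¹⁵
Since Q (2.47×10⁻¹⁵) is less than Ksp (1.70×10⁻¹²), no Tl₂CrO₄ precipitates.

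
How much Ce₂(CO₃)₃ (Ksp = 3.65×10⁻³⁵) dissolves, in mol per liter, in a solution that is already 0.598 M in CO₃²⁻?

Ce₂(CO₃)₃(s) ⇌ 2 Ce³⁺(aq) + 3 CO₃²⁻(aq)
CO₃²⁻ is already present at 0.598 M. If s mol/L of Ce₂(CO₃)₃ dissolves, [Ce³⁺] = 2s while [CO₃²⁻] ≈ 0.598 M.
Ksp = [Ce³⁺]^2[CO₃²⁻]^3 = (2s)^2(0.598)^3
(2s)^2 = 3.65×10⁻³⁵ / (0.598)^3 = 1.71×10⁻³⁴
s = 6.53×10⁻¹⁸ M

6.53×10⁻¹⁸ M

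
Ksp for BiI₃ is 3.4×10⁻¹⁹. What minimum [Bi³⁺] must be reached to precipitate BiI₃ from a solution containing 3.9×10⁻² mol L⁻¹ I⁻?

5.7×10⁻¹⁵ M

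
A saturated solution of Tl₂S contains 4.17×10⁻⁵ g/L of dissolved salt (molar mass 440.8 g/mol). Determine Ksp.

Ksp = 3.39×10⁻²¹

s = (4.17×10⁻⁵ g L⁻¹)/(440.8 g mol⁻¹) = 9.4601×10⁻⁸ M
Tl₂S(s) ⇌ 2 Tl⁺(aq) + S²⁻(aq)
If s mol/L of Tl₂S dissolves, [Tl⁺] = 2s and [S²⁻] = s.
Ksp = [Tl⁺]^2[S²⁻] = (2s)^2 · s = 4s^3
Ksp = 4 × (9.4601×10⁻⁸)^3 = 3.39×10⁻²¹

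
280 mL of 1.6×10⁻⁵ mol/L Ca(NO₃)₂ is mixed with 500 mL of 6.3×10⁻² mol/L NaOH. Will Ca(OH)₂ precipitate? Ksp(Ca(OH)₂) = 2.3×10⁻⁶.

No

After mixing, V = 280 mL + 500 mL = 780 mL.
[Ca²⁺] = (1.6×10⁻⁵)(280)/780 = 5.7×10⁻⁶ mol/L
[OH⁻] = (6.3×10⁻²)(500)/780 = 4.0×10⁻² mol/L
Q = [Ca²⁺][OH⁻]^2 = 9.4×10⁻⁹
Q < Ksp (9.4×10⁻⁹ vs 2.3×10⁻⁶); the solution remains unsaturated and no precipitate forms.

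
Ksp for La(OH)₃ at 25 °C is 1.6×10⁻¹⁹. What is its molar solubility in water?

8.8×10⁻⁶ M

La(OH)₃(s) ⇌ La³⁺(aq) + 3 OH⁻(aq)
If s mol/L of La(OH)₃ dissolves, [La³⁺] = s and [OH⁻] = 3s.
Ksp = [La³⁺][OH⁻]^3 = s · (3s)^3 = 27s^4
27s^4 = 1.6×10⁻¹⁹  ⇒  s^4 = 5.9×10⁻²¹
Taking the 4th root, s = 8.8×10⁻⁶ mol/L.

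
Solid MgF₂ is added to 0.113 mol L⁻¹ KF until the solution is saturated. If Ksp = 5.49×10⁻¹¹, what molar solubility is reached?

MgF₂(s) ⇌ Mg²⁺(aq) + 2 F⁻(aq)
With F⁻ already at 0.113 mol L⁻¹ and s small, take [F⁻] ≈ 0.113 mol L⁻¹ and [Mg²⁺] = s.
Ksp = [Mg²⁺][F⁻]^2 = s(0.113)^2
s = 5.49×10⁻¹¹ / (0.113)^2 = 4.30×10⁻⁹
s = 4.30×10⁻⁹ mol L⁻¹

4.30×10⁻⁹ M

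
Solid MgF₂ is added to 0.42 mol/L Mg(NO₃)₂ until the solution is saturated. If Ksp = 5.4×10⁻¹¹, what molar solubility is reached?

5.7×10⁻⁶ M

MgF₂(s) ⇌ Mg²⁺(aq) + 2 F⁻(aq)
With Mg²⁺ already at 0.42 mol/L and s small, take [Mg²⁺] ≈ 0.42 mol/L and [F⁻] = 2s.
Ksp = [Mg²⁺][F⁻]^2 = (0.42)(2s)^2
(2s)^2 = 5.4×10⁻¹¹ / (0.42) = 1.3×10⁻¹⁰
s = 5.7×10⁻⁶ mol/L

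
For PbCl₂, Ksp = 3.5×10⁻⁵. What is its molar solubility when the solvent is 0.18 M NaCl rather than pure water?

1.1×10⁻³ M

PbCl₂(s) ⇌ Pb²⁺(aq) + 2 Cl⁻(aq)
Cl⁻ is already present at 0.18 M. If s mol/L of PbCl₂ dissolves, [Pb²⁺] = s while [Cl⁻] ≈ 0.18 M.
Ksp = [Pb²⁺][Cl⁻]^2 = s(0.18)^2
s = 3.5×10⁻⁵ / (0.18)^2 = 1.1×10⁻³
s = 1.1×10⁻³ M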